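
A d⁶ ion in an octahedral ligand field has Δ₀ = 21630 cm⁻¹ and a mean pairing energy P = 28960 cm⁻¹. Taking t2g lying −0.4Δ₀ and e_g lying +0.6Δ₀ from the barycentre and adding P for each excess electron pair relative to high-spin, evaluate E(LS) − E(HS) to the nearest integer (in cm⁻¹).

14660

In the high-spin limit (t2g^4 e_g^2) the orbital term is -0.4Δ₀ = -8652 cm⁻¹, with no excess pairing.
For low-spin the configuration is t2g^6 e_g^0: orbital energy -2.4 × 21630 = -51912 cm⁻¹, and 2 additional pairs relative to high-spin add 57920 cm⁻¹, giving 6008 cm⁻¹.
The difference is 6008 − (-8652) = 14660 cm⁻¹, so high-spin lies lower.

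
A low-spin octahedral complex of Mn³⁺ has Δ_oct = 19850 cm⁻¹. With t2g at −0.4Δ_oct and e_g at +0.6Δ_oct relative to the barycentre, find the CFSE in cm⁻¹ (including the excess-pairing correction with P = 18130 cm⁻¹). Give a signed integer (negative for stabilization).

-13630

Group 7 minus oxidation state +3 gives a d⁴ configuration for Mn³⁺.
Configuration: t2g^4 e_g^0.
Orbital CFSE = 4(-0.4) + 0(0.6) = -1.6Δ_oct = -1.6 × 19850 = -31760 cm⁻¹.
High-spin d⁴ would be t2g^3 e_g^1 with 0 pairs; low-spin has 1, so 1 excess pair costs +1P = +18130 cm⁻¹.
Overall CFSE = -31760 + 18130 = -13630 cm⁻¹.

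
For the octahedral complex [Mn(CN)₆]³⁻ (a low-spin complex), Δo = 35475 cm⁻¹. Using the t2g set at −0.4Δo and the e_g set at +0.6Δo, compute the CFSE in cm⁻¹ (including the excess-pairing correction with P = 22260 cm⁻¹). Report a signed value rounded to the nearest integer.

Each CN⁻ contributes -1; 6 × (-1) = -6. With overall charge -3, Mn is in the +3 oxidation state.
Group 7 minus oxidation state +3 gives a d⁴ configuration for Mn³⁺.
Electron filling gives t2g^4 e_g^0.
CFSE(orbital) = 4×(-0.4Δo) + 0×(0.6Δo) = -1.6Δo; with Δo = 35475 cm⁻¹ that is -56760 cm⁻¹.
Relative to high-spin t2g^3 e_g^1 (0 paired), the low-spin configuration has 1 additional pair, contributing +1 × 22260 = +22260 cm⁻¹.
Overall CFSE = -56760 + 22260 = -34500 cm⁻¹.

-34500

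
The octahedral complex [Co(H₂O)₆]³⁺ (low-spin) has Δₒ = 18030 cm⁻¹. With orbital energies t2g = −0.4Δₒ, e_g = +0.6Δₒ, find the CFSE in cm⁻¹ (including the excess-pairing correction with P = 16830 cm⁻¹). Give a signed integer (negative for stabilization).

-9612

H₂O is neutral, so the +3 overall charge sits on Co: oxidation state +3.
Co sits in group 9; removing 3 electrons leaves Co³⁺ with 9 − 3 = 6 d electrons.
Configuration: t2g^6 e_g^0.
CFSE(orbital) = 6×(-0.4Δₒ) + 0×(0.6Δₒ) = -2.4Δₒ; with Δₒ = 18030 cm⁻¹ that is -43272 cm⁻¹.
High-spin d⁶ would be t2g^4 e_g^2 with 1 pair; low-spin has 3, so 2 excess pairs cost +2P = +33660 cm⁻¹.
Overall CFSE = -43272 + 33660 = -9612 cm⁻¹.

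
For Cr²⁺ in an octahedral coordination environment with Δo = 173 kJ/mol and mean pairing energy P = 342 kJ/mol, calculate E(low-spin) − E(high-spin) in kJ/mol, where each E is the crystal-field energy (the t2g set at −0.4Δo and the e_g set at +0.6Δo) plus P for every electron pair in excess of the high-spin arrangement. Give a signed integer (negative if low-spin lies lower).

Cr²⁺: group 6, so d-count = 6 − 2 = 4.
High-spin: t2g^3 e_g^1, CFSE = -0.6Δo = -104 kJ/mol.
For low-spin the configuration is t2g^4 e_g^0: orbital energy -1.6 × 173 = -277 kJ/mol, and 1 additional pair relative to high-spin adds 342 kJ/mol, giving 65 kJ/mol.
Thus E(LS) − E(HS) = 169 kJ/mol.

169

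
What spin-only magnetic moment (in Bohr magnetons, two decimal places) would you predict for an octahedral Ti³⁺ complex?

Ti is in group 4, so Ti³⁺ is d¹ (4 − 3 = 1).
Configuration: t2g^1 e_g^0 → 1 unpaired electron.
μ(spin-only) = √[1(1+2)] = √3 ≈ 1.73 Bohr magnetons.

1.73 Bohr magnetons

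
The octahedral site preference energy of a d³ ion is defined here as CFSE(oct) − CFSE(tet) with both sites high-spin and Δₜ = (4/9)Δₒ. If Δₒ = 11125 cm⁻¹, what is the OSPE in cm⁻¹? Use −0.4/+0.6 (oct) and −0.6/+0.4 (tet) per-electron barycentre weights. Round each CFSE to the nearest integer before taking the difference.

-9394

Octahedral high-spin t₂g³ eg⁰: CFSE = -1.2 × 11125 = -13350 cm⁻¹.
Tetrahedral: e² t₂¹, CFSE = 2(−0.6) + 1(+0.4) = -0.8Δₜ = -0.8 × (4/9) × 11125 = -3956 cm⁻¹.
OSPE = -13350 − (-3956) = -9394 cm⁻¹.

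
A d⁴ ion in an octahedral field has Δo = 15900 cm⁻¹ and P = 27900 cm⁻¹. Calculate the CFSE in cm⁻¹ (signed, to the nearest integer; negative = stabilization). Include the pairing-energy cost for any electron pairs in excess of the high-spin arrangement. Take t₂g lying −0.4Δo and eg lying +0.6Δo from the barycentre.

Δo < P, so pairing is avoided: the ground state is high-spin.
That gives t₂g³ eg¹.
Orbital CFSE = -0.6Δo = -0.6 × 15900 = -9540 cm⁻¹.
High-spin has no excess pairs, so no pairing correction applies.

-9540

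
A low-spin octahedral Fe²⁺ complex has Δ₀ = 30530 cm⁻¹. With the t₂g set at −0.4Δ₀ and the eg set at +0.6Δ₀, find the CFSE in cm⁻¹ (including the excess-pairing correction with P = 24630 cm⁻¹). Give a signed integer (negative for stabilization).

Fe²⁺: group 8, so d-count = 8 − 2 = 6.
Configuration: t₂g⁶ eg⁰.
CFSE(orbital) = 6×(-0.4Δ₀) + 0×(0.6Δ₀) = -2.4Δ₀; with Δ₀ = 30530 cm⁻¹ that is -73272 cm⁻¹.
High-spin d⁶ would be t₂g⁴ eg² with 1 pair; low-spin has 3, so 2 excess pairs cost +2P = +49260 cm⁻¹.
Combining: -73272 + 49260 = -24012 cm⁻¹.

-24012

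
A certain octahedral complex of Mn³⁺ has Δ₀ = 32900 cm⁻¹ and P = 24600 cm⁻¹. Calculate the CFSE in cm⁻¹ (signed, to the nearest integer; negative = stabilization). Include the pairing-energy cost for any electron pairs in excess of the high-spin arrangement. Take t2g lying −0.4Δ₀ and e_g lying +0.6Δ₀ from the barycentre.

-28040

Mn sits in group 7; removing 3 electrons leaves Mn³⁺ with 7 − 3 = 4 d electrons.
Δ₀ > P, so pairing is preferred: the ground state is low-spin.
Configuration: t2g^4 e_g^0.
Orbital CFSE = -1.6Δ₀ = -1.6 × 32900 = -52640 cm⁻¹.
Excess pairs vs high-spin: 1 − 0 = 1; pairing cost = +24600 cm⁻¹.
Net CFSE = -52640 + 24600 = -28040 cm⁻¹.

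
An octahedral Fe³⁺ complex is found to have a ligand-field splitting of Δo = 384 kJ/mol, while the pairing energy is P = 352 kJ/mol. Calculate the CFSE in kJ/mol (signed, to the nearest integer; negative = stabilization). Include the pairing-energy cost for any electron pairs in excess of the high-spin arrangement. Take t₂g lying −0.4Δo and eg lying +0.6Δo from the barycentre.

-64

Group 8 minus oxidation state +3 gives a d⁵ configuration for Fe³⁺.
Since Δo = 384 kJ/mol > P = 352 kJ/mol, the complex adopts the low-spin configuration.
That gives t₂g⁵ eg⁰.
Orbital CFSE = -2.0Δo = -2.0 × 384 = -768 kJ/mol.
Excess pairs vs high-spin: 2 − 0 = 2; pairing cost = +704 kJ/mol.
Net CFSE = -768 + 704 = -64 kJ/mol.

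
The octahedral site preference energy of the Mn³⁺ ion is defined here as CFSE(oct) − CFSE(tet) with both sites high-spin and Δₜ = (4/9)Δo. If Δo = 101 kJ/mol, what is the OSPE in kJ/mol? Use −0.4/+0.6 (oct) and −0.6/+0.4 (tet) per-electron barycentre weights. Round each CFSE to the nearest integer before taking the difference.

Mn³⁺: group 7, so d-count = 7 − 3 = 4.
Octahedral (high-spin): t₂g³ eg¹, CFSE = 3(−0.4) + 1(+0.6) = -0.6Δo = -0.6 × 101 = -61 kJ/mol.
Tetrahedral: e² t₂², CFSE = 2(−0.6) + 2(+0.4) = -0.4Δₜ = -0.4 × (4/9) × 101 = -18 kJ/mol.
OSPE = -61 − (-18) = -43 kJ/mol.

-43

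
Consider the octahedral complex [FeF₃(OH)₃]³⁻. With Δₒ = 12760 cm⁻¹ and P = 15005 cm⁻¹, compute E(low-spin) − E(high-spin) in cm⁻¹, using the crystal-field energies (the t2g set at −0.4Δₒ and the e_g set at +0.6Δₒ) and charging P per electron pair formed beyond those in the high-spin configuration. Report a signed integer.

4490

Ligand charges: 3×(-1) from F⁻ and 3×(-1) from OH⁻ sum to -6; with overall charge -3, Fe is +3.
Fe³⁺: group 8, so d-count = 8 − 3 = 5.
In the high-spin limit (t2g^3 e_g^2) the orbital term is 0.0Δₒ = 0 cm⁻¹, with no excess pairing.
Low-spin: t2g^5 e_g^0, orbital CFSE = -2.0Δₒ = -25520 cm⁻¹; plus 2 excess pairs × P = +30010 cm⁻¹; total 4490 cm⁻¹.
Thus E(LS) − E(HS) = 4490 cm⁻¹.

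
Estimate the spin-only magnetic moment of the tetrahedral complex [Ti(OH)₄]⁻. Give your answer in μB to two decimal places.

Each OH⁻ contributes -1; 4 × (-1) = -4. With overall charge -1, Ti is in the +3 oxidation state.
Ti sits in group 4; removing 3 electrons leaves Ti³⁺ with 4 − 3 = 1 d electrons.
Tetrahedral splitting is small, so the complex is high-spin.
Configuration: e^1 t2^0 → 1 unpaired electron.
μ(spin-only) = √[1(1+2)] = √3 ≈ 1.73 μB.

1.73 μB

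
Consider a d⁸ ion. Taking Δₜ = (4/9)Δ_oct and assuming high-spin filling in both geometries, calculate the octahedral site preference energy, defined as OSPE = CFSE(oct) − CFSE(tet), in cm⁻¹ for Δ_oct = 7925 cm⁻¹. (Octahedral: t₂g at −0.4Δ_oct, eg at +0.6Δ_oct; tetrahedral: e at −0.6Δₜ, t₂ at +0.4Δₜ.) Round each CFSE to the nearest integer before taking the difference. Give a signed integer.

In an octahedral site d⁸ (HS) is t₂g⁶ eg², giving CFSE(oct) = -1.2Δ_oct = -9510 cm⁻¹.
Tetrahedral: e⁴ t₂⁴, CFSE = 4(−0.6) + 4(+0.4) = -0.8Δₜ = -0.8 × (4/9) × 7925 = -2818 cm⁻¹.
OSPE = -9510 − (-2818) = -6692 cm⁻¹.

-6692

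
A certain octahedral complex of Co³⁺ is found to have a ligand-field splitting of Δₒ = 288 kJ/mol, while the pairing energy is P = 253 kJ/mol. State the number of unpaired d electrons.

Co sits in group 9; removing 3 electrons leaves Co³⁺ with 9 − 3 = 6 d electrons.
Here Δₒ > P (288 > 253), so the low-spin state is favoured.
Configuration: t₂g⁶ eg⁰.
Unpaired electrons: 0.

0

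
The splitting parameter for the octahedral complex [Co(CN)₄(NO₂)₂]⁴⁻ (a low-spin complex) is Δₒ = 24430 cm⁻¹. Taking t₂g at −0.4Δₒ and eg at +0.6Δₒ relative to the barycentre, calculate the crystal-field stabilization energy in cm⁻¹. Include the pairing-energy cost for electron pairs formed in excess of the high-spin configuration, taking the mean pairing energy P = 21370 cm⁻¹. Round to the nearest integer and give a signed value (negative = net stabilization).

Ligand charges: 4×(-1) from CN⁻ and 2×(-1) from NO₂⁻ sum to -6; with overall charge -4, Co is +2.
Co is in group 9, so Co²⁺ is d⁷ (9 − 2 = 7).
Configuration: t₂g⁶ eg¹.
The orbital stabilization is -1.8Δₒ = -1.8 × 24430 = -43974 cm⁻¹.
Pairing penalty: 3 pairs vs 2 in the high-spin reference → 1 extra × P = 21370 cm⁻¹.
Net CFSE = -43974 + 21370 = -22604 cm⁻¹.

-22604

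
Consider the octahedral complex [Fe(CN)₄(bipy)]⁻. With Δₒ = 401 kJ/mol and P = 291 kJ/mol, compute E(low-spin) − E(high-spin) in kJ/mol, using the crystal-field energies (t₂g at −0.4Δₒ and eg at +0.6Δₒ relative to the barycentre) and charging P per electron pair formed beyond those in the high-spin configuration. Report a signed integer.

Ligand charges: 4×(-1) from CN⁻ and 1×(+0) from bipy sum to -4; with overall charge -1, Fe is +3.
Fe sits in group 8; removing 3 electrons leaves Fe³⁺ with 8 − 3 = 5 d electrons.
High-spin: t₂g³ eg², CFSE = 0.0Δₒ = 0 kJ/mol.
For low-spin the configuration is t₂g⁵ eg⁰: orbital energy -2.0 × 401 = -802 kJ/mol, and 2 additional pairs relative to high-spin add 582 kJ/mol, giving -220 kJ/mol.
The difference is -220 − (0) = -220 kJ/mol, so low-spin lies lower.

-220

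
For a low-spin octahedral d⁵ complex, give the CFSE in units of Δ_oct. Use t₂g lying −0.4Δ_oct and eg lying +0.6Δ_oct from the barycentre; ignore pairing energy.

Configuration: t₂g⁵ eg⁰.
CFSE = 5(-0.4Δ_oct) + 0(0.6Δ_oct) = -2.0Δ_oct + 0.0Δ_oct = -2.0Δ_oct.

-2.0 Δ_oct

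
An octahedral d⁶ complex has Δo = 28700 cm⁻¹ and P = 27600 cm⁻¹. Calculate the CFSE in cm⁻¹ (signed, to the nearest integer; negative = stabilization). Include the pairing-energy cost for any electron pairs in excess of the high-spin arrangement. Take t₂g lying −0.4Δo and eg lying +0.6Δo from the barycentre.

-13680

Since Δo = 28700 cm⁻¹ > P = 27600 cm⁻¹, the complex adopts the low-spin configuration.
Configuration: t₂g⁶ eg⁰.
Orbital CFSE = -2.4Δo = -2.4 × 28700 = -68880 cm⁻¹.
Excess pairs vs high-spin: 3 − 1 = 2; pairing cost = +55200 cm⁻¹.
Net CFSE = -68880 + 55200 = -13680 cm⁻¹.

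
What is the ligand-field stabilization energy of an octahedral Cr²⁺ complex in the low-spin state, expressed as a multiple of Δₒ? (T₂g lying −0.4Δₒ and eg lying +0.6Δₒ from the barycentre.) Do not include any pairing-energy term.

-1.6 Δₒ

Cr sits in group 6; removing 2 electrons leaves Cr²⁺ with 6 − 2 = 4 d electrons.
Configuration: t₂g⁴ eg⁰.
CFSE = 4(-0.4Δₒ) + 0(0.6Δₒ) = -1.6Δₒ + 0.0Δₒ = -1.6Δₒ.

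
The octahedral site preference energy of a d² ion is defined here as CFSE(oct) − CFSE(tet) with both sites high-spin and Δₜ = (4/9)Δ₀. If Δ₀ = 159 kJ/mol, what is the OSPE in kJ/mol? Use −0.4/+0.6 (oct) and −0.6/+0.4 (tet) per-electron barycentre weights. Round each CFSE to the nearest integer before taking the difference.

-42

In an octahedral site d² (HS) is t2g^2 e_g^0, giving CFSE(oct) = -0.8Δ₀ = -127 kJ/mol.
In a tetrahedral site the filling is e^2 t2^0: CFSE(tet) = -1.2Δₜ = -1.2 × (4/9)(159) = -85 kJ/mol.
Subtracting, OSPE = -127 − (-85) = -42 kJ/mol.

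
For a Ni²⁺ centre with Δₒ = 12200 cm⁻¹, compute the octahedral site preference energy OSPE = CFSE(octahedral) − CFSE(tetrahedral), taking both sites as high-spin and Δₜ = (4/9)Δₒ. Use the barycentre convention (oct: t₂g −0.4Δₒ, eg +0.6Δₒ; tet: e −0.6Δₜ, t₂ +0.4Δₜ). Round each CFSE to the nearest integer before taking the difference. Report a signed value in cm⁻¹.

Group 10 minus oxidation state +2 gives a d⁸ configuration for Ni²⁺.
In an octahedral site d⁸ (HS) is t₂g⁶ eg², giving CFSE(oct) = -1.2Δₒ = -14640 cm⁻¹.
Tetrahedral: e⁴ t₂⁴, CFSE = 4(−0.6) + 4(+0.4) = -0.8Δₜ = -0.8 × (4/9) × 12200 = -4338 cm⁻¹.
OSPE = -14640 − (-4338) = -10302 cm⁻¹.

-10302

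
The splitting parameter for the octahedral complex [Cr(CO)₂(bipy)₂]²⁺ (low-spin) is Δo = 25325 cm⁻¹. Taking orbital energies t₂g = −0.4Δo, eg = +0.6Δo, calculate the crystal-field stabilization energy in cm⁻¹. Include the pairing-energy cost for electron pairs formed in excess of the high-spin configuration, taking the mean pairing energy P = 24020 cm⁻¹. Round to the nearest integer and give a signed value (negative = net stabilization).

-16500

Ligand charges: 2×(+0) from CO and 2×(+0) from bipy sum to +0; with overall charge +2, Cr is +2.
Cr²⁺: group 6, so d-count = 6 − 2 = 4.
Configuration: t₂g⁴ eg⁰.
Orbital CFSE = 4(-0.4) + 0(0.6) = -1.6Δo = -1.6 × 25325 = -40520 cm⁻¹.
Relative to high-spin t₂g³ eg¹ (0 paired), the low-spin configuration has 1 additional pair, contributing +1 × 24020 = +24020 cm⁻¹.
Overall CFSE = -40520 + 24020 = -16500 cm⁻¹.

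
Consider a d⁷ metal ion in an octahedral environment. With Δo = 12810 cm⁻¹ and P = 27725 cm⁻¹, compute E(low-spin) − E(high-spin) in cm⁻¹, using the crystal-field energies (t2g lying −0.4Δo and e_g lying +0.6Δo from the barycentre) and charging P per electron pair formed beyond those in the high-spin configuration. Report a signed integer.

14915

In the high-spin limit (t2g^5 e_g^2) the orbital term is -0.8Δo = -10248 cm⁻¹, with no excess pairing.
Low-spin t2g^6 e_g^1 gives -1.8Δo = -23058 cm⁻¹, but forming 1 extra pair costs 1P = 27725 cm⁻¹, so E(LS) = -23058 + 27725 = 4667 cm⁻¹.
E(LS) − E(HS) = 4667 − (-10248) = 14915 cm⁻¹.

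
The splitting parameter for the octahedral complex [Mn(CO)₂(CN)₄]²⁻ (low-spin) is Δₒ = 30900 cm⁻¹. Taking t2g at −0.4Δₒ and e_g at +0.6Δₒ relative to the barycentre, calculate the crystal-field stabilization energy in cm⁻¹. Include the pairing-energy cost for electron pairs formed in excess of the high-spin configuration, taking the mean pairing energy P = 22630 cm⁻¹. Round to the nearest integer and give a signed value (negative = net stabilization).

Ligand charges: 2×(+0) from CO and 4×(-1) from CN⁻ sum to -4; with overall charge -2, Mn is +2.
Mn sits in group 7; removing 2 electrons leaves Mn²⁺ with 7 − 2 = 5 d electrons.
Electron filling gives t2g^5 e_g^0.
The orbital stabilization is -2.0Δₒ = -2.0 × 30900 = -61800 cm⁻¹.
High-spin d⁵ would be t2g^3 e_g^2 with 0 pairs; low-spin has 2, so 2 excess pairs cost +2P = +45260 cm⁻¹.
Net CFSE = -61800 + 45260 = -16540 cm⁻¹.

-16540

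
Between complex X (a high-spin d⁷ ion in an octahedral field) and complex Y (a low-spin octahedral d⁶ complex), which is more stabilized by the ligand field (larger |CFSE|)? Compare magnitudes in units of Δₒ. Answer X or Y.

X: t₂g⁵ eg², CFSE = -0.8Δₒ.
Y: t₂g⁶ eg⁰, CFSE = -2.4Δₒ.
So Y has the larger |CFSE|.

Y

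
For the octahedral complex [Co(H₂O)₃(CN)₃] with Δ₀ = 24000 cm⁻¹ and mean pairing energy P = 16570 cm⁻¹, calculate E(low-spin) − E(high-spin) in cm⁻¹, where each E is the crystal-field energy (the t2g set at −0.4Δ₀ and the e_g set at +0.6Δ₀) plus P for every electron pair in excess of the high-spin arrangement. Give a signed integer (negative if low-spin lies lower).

-14860

Ligand charges: 3×(+0) from H₂O and 3×(-1) from CN⁻ sum to -3; with overall charge +0, Co is +3.
Co sits in group 9; removing 3 electrons leaves Co³⁺ with 9 − 3 = 6 d electrons.
In the high-spin limit (t2g^4 e_g^2) the orbital term is -0.4Δ₀ = -9600 cm⁻¹, with no excess pairing.
For low-spin the configuration is t2g^6 e_g^0: orbital energy -2.4 × 24000 = -57600 cm⁻¹, and 2 additional pairs relative to high-spin add 33140 cm⁻¹, giving -24460 cm⁻¹.
E(LS) − E(HS) = -24460 − (-9600) = -14860 cm⁻¹.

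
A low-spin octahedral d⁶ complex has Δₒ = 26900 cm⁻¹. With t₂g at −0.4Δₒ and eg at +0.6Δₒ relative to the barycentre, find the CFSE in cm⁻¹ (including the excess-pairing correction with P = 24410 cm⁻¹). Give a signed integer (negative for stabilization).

The d⁶ electrons fill as t₂g⁶ eg⁰.
Orbital CFSE = 6(-0.4) + 0(0.6) = -2.4Δₒ = -2.4 × 26900 = -64560 cm⁻¹.
High-spin d⁶ would be t₂g⁴ eg² with 1 pair; low-spin has 3, so 2 excess pairs cost +2P = +48820 cm⁻¹.
Combining: -64560 + 48820 = -15740 cm⁻¹.

-15740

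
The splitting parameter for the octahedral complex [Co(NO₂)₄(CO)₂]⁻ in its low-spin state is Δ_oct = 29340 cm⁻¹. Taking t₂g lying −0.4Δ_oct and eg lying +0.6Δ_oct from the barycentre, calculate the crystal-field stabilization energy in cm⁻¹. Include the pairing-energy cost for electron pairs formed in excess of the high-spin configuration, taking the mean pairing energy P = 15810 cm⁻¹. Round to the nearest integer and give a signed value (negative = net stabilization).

-38796

Ligand charges: 4×(-1) from NO₂⁻ and 2×(+0) from CO sum to -4; with overall charge -1, Co is +3.
Group 9 minus oxidation state +3 gives a d⁶ configuration for Co³⁺.
Electron filling gives t₂g⁶ eg⁰.
Orbital CFSE = 6(-0.4) + 0(0.6) = -2.4Δ_oct = -2.4 × 29340 = -70416 cm⁻¹.
Pairing penalty: 3 pairs vs 1 in the high-spin reference → 2 extra × P = 31620 cm⁻¹.
Overall CFSE = -70416 + 31620 = -38796 cm⁻¹.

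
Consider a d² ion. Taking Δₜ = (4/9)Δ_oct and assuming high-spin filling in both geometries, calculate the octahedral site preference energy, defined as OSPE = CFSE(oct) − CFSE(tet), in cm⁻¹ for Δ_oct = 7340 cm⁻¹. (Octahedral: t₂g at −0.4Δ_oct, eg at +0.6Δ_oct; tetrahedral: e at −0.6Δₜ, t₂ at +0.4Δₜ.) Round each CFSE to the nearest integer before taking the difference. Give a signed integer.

In an octahedral site d² (HS) is t₂g² eg⁰, giving CFSE(oct) = -0.8Δ_oct = -5872 cm⁻¹.
Tetrahedral e² t₂⁰ gives -1.2Δₜ = -1.2 × (4/9) × 7340 = -3915 cm⁻¹.
Subtracting, OSPE = -5872 − (-3915) = -1957 cm⁻¹.

-1957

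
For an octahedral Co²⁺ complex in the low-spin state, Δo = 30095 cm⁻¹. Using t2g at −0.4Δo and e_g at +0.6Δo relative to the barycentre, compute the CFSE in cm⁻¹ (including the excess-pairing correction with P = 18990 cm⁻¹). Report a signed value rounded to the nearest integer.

-35181

Co sits in group 9; removing 2 electrons leaves Co²⁺ with 9 − 2 = 7 d electrons.
Configuration: t2g^6 e_g^1.
CFSE(orbital) = 6×(-0.4Δo) + 1×(0.6Δo) = -1.8Δo; with Δo = 30095 cm⁻¹ that is -54171 cm⁻¹.
Pairing penalty: 3 pairs vs 2 in the high-spin reference → 1 extra × P = 18990 cm⁻¹.
Combining: -54171 + 18990 = -35181 cm⁻¹.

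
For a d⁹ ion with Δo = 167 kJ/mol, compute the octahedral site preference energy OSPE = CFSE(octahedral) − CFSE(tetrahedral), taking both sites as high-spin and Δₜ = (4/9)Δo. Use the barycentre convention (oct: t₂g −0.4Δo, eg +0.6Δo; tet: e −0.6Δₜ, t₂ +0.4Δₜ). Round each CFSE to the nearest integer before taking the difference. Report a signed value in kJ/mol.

Octahedral (high-spin): t2g^6 e_g^3, CFSE = 6(−0.4) + 3(+0.6) = -0.6Δo = -0.6 × 167 = -100 kJ/mol.
In a tetrahedral site the filling is e^4 t2^5: CFSE(tet) = -0.4Δₜ = -0.4 × (4/9)(167) = -30 kJ/mol.
OSPE = CFSE(oct) − CFSE(tet) = -100 − (-30) = -70 kJ/mol.

-70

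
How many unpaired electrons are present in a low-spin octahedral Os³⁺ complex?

Os³⁺: group 8, so d-count = 8 − 3 = 5.
Configuration: t2g^5 e_g^0, giving 1 unpaired electron.

1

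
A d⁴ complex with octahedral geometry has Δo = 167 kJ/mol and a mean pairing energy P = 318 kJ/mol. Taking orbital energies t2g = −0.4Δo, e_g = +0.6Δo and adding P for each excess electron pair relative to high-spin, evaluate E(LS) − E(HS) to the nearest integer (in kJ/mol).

151

High-spin: t2g^3 e_g^1, CFSE = -0.6Δo = -100 kJ/mol.
Low-spin t2g^4 e_g^0 gives -1.6Δo = -267 kJ/mol, but forming 1 extra pair costs 1P = 318 kJ/mol, so E(LS) = -267 + 318 = 51 kJ/mol.
Thus E(LS) − E(HS) = 151 kJ/mol.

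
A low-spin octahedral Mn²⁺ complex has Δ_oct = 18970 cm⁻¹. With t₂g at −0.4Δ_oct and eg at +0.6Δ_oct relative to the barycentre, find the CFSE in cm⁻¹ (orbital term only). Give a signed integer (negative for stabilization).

-37940

Mn sits in group 7; removing 2 electrons leaves Mn²⁺ with 7 − 2 = 5 d electrons.
Electron filling gives t₂g⁵ eg⁰.
CFSE(orbital) = 5×(-0.4Δ_oct) + 0×(0.6Δ_oct) = -2.0Δ_oct; with Δ_oct = 18970 cm⁻¹ that is -37940 cm⁻¹.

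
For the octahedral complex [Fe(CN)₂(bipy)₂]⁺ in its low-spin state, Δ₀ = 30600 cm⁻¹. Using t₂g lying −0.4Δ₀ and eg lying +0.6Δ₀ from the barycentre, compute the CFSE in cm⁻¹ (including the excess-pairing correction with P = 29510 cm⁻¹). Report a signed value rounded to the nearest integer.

Ligand charges: 2×(-1) from CN⁻ and 2×(+0) from bipy sum to -2; with overall charge +1, Fe is +3.
Group 8 minus oxidation state +3 gives a d⁵ configuration for Fe³⁺.
Configuration: t₂g⁵ eg⁰.
Orbital CFSE = 5(-0.4) + 0(0.6) = -2.0Δ₀ = -2.0 × 30600 = -61200 cm⁻¹.
Pairing penalty: 2 pairs vs 0 in the high-spin reference → 2 extra × P = 59020 cm⁻¹.
Overall CFSE = -61200 + 59020 = -2180 cm⁻¹.

-2180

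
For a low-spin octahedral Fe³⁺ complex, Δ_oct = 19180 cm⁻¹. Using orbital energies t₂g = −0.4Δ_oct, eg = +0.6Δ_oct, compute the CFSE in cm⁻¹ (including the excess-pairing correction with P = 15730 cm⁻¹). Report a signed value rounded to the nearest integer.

Group 8 minus oxidation state +3 gives a d⁵ configuration for Fe³⁺.
Configuration: t₂g⁵ eg⁰.
Orbital CFSE = 5(-0.4) + 0(0.6) = -2.0Δ_oct = -2.0 × 19180 = -38360 cm⁻¹.
Relative to high-spin t₂g³ eg² (0 paired), the low-spin configuration has 2 additional pairs, contributing +2 × 15730 = +31460 cm⁻¹.
Combining: -38360 + 31460 = -6900 cm⁻¹.

-6900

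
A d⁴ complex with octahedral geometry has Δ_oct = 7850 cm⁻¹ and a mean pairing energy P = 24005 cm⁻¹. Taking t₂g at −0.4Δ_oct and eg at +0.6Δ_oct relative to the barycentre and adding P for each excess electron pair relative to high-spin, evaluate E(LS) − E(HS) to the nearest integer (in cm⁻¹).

High-spin d⁴ fills as t₂g³ eg¹ with CFSE 3(−0.4) + 1(+0.6) = -0.6Δ_oct = -4710 cm⁻¹.
For low-spin the configuration is t₂g⁴ eg⁰: orbital energy -1.6 × 7850 = -12560 cm⁻¹, and 1 additional pair relative to high-spin adds 24005 cm⁻¹, giving 11445 cm⁻¹.
The difference is 11445 − (-4710) = 16155 cm⁻¹, so high-spin lies lower.

16155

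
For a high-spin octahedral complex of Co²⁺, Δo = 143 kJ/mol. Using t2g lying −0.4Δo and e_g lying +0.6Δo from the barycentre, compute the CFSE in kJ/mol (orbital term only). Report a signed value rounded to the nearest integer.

Co²⁺: group 9, so d-count = 9 − 2 = 7.
The d⁷ electrons fill as t2g^5 e_g^2.
CFSE(orbital) = 5×(-0.4Δo) + 2×(0.6Δo) = -0.8Δo; with Δo = 143 kJ/mol that is -114 kJ/mol.

-114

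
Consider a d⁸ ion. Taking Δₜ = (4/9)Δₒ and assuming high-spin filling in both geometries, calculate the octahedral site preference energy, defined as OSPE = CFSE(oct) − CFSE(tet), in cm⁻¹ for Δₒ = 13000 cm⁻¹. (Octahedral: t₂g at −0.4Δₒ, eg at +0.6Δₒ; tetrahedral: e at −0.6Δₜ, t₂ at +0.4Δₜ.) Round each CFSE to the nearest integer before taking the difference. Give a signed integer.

-10978

Octahedral (high-spin): t₂g⁶ eg², CFSE = 6(−0.4) + 2(+0.6) = -1.2Δₒ = -1.2 × 13000 = -15600 cm⁻¹.
Tetrahedral e⁴ t₂⁴ gives -0.8Δₜ = -0.8 × (4/9) × 13000 = -4622 cm⁻¹.
Subtracting, OSPE = -15600 − (-4622) = -10978 cm⁻¹.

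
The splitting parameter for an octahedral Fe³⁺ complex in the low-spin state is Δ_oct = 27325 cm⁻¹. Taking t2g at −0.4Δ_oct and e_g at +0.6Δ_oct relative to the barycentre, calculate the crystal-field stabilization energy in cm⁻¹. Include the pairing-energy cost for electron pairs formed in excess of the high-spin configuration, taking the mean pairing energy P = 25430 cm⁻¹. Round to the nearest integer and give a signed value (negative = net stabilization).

-3790

Fe³⁺: group 8, so d-count = 8 − 3 = 5.
Electron filling gives t2g^5 e_g^0.
The orbital stabilization is -2.0Δ_oct = -2.0 × 27325 = -54650 cm⁻¹.
High-spin d⁵ would be t2g^3 e_g^2 with 0 pairs; low-spin has 2, so 2 excess pairs cost +2P = +50860 cm⁻¹.
Net CFSE = -54650 + 50860 = -3790 cm⁻¹.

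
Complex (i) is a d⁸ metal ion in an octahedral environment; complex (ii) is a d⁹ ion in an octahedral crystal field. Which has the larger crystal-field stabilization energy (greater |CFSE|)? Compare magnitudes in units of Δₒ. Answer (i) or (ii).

(i): For octahedral d⁸ the high- and low-spin configurations coincide; t₂g⁶ eg², CFSE = -1.2Δₒ.
(ii): t2g^6 e_g^3, CFSE = -0.6Δₒ.
So (i) has the larger |CFSE|.

(i)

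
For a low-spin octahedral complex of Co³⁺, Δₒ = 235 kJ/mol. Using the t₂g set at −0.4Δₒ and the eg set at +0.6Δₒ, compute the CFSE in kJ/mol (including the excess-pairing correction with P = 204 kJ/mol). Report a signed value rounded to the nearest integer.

Group 9 minus oxidation state +3 gives a d⁶ configuration for Co³⁺.
The d⁶ electrons fill as t₂g⁶ eg⁰.
Orbital CFSE = 6(-0.4) + 0(0.6) = -2.4Δₒ = -2.4 × 235 = -564 kJ/mol.
Pairing penalty: 3 pairs vs 1 in the high-spin reference → 2 extra × P = 408 kJ/mol.
Overall CFSE = -564 + 408 = -156 kJ/mol.

-156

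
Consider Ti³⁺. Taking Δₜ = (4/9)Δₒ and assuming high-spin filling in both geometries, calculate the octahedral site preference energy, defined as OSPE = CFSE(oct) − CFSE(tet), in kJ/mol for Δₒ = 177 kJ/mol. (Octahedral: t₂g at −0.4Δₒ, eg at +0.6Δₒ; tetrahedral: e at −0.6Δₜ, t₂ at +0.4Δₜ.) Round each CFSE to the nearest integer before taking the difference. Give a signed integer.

-24

Group 4 minus oxidation state +3 gives a d¹ configuration for Ti³⁺.
In an octahedral site d¹ (HS) is t2g^1 e_g^0, giving CFSE(oct) = -0.4Δₒ = -71 kJ/mol.
In a tetrahedral site the filling is e^1 t2^0: CFSE(tet) = -0.6Δₜ = -0.6 × (4/9)(177) = -47 kJ/mol.
Subtracting, OSPE = -71 − (-47) = -24 kJ/mol.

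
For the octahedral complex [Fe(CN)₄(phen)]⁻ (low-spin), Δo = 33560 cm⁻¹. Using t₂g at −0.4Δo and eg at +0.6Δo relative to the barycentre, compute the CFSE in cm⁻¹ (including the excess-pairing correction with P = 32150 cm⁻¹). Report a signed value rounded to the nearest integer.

-2820

Ligand charges: 4×(-1) from CN⁻ and 1×(+0) from phen sum to -4; with overall charge -1, Fe is +3.
Fe is in group 8, so Fe³⁺ is d⁵ (8 − 3 = 5).
Configuration: t₂g⁵ eg⁰.
CFSE(orbital) = 5×(-0.4Δo) + 0×(0.6Δo) = -2.0Δo; with Δo = 33560 cm⁻¹ that is -67120 cm⁻¹.
Relative to high-spin t₂g³ eg² (0 paired), the low-spin configuration has 2 additional pairs, contributing +2 × 32150 = +64300 cm⁻¹.
Net CFSE = -67120 + 64300 = -2820 cm⁻¹.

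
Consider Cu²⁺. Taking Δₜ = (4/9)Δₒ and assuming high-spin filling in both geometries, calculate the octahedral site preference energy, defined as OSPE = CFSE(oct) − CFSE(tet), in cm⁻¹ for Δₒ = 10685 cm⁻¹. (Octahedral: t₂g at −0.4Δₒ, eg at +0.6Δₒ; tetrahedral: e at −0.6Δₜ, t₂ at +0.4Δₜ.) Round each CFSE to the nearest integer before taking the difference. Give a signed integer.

Group 11 minus oxidation state +2 gives a d⁹ configuration for Cu²⁺.
Octahedral (high-spin): t2g^6 e_g^3, CFSE = 6(−0.4) + 3(+0.6) = -0.6Δₒ = -0.6 × 10685 = -6411 cm⁻¹.
In a tetrahedral site the filling is e^4 t2^5: CFSE(tet) = -0.4Δₜ = -0.4 × (4/9)(10685) = -1900 cm⁻¹.
OSPE = -6411 − (-1900) = -4511 cm⁻¹.

-4511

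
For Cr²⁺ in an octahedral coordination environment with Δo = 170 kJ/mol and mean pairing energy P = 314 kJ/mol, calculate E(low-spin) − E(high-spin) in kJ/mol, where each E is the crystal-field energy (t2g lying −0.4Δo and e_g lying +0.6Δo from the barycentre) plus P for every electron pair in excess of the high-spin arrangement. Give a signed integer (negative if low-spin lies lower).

144

Cr²⁺: group 6, so d-count = 6 − 2 = 4.
High-spin: t2g^3 e_g^1, CFSE = -0.6Δo = -102 kJ/mol.
Low-spin: t2g^4 e_g^0, orbital CFSE = -1.6Δo = -272 kJ/mol; plus 1 excess pair × P = +314 kJ/mol; total 42 kJ/mol.
Thus E(LS) − E(HS) = 144 kJ/mol.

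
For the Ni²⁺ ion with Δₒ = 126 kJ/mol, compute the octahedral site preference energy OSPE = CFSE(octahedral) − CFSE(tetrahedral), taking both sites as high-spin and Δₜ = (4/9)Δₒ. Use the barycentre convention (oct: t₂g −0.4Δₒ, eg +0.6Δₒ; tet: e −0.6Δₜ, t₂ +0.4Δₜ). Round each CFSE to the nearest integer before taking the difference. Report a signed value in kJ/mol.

-106

Ni²⁺: group 10, so d-count = 10 − 2 = 8.
Octahedral high-spin t₂g⁶ eg²: CFSE = -1.2 × 126 = -151 kJ/mol.
Tetrahedral: e⁴ t₂⁴, CFSE = 4(−0.6) + 4(+0.4) = -0.8Δₜ = -0.8 × (4/9) × 126 = -45 kJ/mol.
OSPE = -151 − (-45) = -106 kJ/mol.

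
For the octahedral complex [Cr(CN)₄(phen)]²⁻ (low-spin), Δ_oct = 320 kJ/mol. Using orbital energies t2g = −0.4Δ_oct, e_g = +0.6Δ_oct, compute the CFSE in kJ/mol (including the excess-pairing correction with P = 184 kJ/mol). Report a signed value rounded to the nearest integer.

-328

Ligand charges: 4×(-1) from CN⁻ and 1×(+0) from phen sum to -4; with overall charge -2, Cr is +2.
Cr sits in group 6; removing 2 electrons leaves Cr²⁺ with 6 − 2 = 4 d electrons.
The d⁴ electrons fill as t2g^4 e_g^0.
The orbital stabilization is -1.6Δ_oct = -1.6 × 320 = -512 kJ/mol.
Relative to high-spin t2g^3 e_g^1 (0 paired), the low-spin configuration has 1 additional pair, contributing +1 × 184 = +184 kJ/mol.
Overall CFSE = -512 + 184 = -328 kJ/mol.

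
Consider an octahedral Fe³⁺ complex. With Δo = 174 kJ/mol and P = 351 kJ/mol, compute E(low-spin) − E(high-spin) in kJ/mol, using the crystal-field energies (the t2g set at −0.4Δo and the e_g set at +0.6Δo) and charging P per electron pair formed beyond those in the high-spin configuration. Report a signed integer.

Group 8 minus oxidation state +3 gives a d⁵ configuration for Fe³⁺.
High-spin: t2g^3 e_g^2, CFSE = 0.0Δo = 0 kJ/mol.
Low-spin: t2g^5 e_g^0, orbital CFSE = -2.0Δo = -348 kJ/mol; plus 2 excess pairs × P = +702 kJ/mol; total 354 kJ/mol.
The difference is 354 − (0) = 354 kJ/mol, so high-spin lies lower.

354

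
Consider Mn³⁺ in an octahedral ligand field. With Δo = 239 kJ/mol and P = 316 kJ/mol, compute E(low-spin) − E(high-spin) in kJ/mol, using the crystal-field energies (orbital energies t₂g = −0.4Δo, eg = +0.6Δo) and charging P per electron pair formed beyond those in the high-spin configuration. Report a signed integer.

77

Mn sits in group 7; removing 3 electrons leaves Mn³⁺ with 7 − 3 = 4 d electrons.
High-spin d⁴ fills as t₂g³ eg¹ with CFSE 3(−0.4) + 1(+0.6) = -0.6Δo = -143 kJ/mol.
Low-spin t₂g⁴ eg⁰ gives -1.6Δo = -382 kJ/mol, but forming 1 extra pair costs 1P = 316 kJ/mol, so E(LS) = -382 + 316 = -66 kJ/mol.
E(LS) − E(HS) = -66 − (-143) = 77 kJ/mol.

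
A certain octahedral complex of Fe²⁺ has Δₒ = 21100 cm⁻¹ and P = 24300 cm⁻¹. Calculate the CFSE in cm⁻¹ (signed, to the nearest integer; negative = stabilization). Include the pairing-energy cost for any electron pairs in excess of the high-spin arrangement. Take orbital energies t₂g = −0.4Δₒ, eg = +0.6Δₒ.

Fe sits in group 8; removing 2 electrons leaves Fe²⁺ with 8 − 2 = 6 d electrons.
Since Δₒ = 21100 cm⁻¹ < P = 24300 cm⁻¹, the complex adopts the high-spin configuration.
Filling d⁶ accordingly: t₂g⁴ eg².
Orbital CFSE = -0.4Δₒ = -0.4 × 21100 = -8440 cm⁻¹.
High-spin has no excess pairs, so no pairing correction applies.

-8440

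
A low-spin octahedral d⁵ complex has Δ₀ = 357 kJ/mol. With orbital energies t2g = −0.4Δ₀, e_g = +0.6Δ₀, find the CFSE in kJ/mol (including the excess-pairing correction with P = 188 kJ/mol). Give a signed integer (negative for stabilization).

-338

Electron filling gives t2g^5 e_g^0.
The orbital stabilization is -2.0Δ₀ = -2.0 × 357 = -714 kJ/mol.
Pairing penalty: 2 pairs vs 0 in the high-spin reference → 2 extra × P = 376 kJ/mol.
Overall CFSE = -714 + 376 = -338 kJ/mol.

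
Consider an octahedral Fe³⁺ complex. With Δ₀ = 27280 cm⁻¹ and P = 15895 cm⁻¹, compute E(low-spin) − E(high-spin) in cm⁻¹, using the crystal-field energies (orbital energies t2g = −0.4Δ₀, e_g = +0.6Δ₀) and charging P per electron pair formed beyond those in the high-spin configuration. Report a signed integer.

Fe sits in group 8; removing 3 electrons leaves Fe³⁺ with 8 − 3 = 5 d electrons.
In the high-spin limit (t2g^3 e_g^2) the orbital term is 0.0Δ₀ = 0 cm⁻¹, with no excess pairing.
For low-spin the configuration is t2g^5 e_g^0: orbital energy -2.0 × 27280 = -54560 cm⁻¹, and 2 additional pairs relative to high-spin add 31790 cm⁻¹, giving -22770 cm⁻¹.
The difference is -22770 − (0) = -22770 cm⁻¹, so low-spin lies lower.

-22770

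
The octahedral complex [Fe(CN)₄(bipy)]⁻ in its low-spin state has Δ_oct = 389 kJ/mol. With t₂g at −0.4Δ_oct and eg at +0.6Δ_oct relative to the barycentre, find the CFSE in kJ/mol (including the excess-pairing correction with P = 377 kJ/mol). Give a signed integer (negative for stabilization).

-24

Ligand charges: 4×(-1) from CN⁻ and 1×(+0) from bipy sum to -4; with overall charge -1, Fe is +3.
Fe sits in group 8; removing 3 electrons leaves Fe³⁺ with 8 − 3 = 5 d electrons.
Configuration: t₂g⁵ eg⁰.
CFSE(orbital) = 5×(-0.4Δ_oct) + 0×(0.6Δ_oct) = -2.0Δ_oct; with Δ_oct = 389 kJ/mol that is -778 kJ/mol.
Relative to high-spin t₂g³ eg² (0 paired), the low-spin configuration has 2 additional pairs, contributing +2 × 377 = +754 kJ/mol.
Overall CFSE = -778 + 754 = -24 kJ/mol.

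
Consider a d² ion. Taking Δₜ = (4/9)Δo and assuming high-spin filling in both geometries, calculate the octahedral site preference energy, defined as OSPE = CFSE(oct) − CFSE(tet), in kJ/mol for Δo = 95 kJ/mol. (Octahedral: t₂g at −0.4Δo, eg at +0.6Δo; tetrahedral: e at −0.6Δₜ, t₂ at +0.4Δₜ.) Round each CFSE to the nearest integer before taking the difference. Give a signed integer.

-25

Octahedral (high-spin): t₂g² eg⁰, CFSE = 2(−0.4) + 0(+0.6) = -0.8Δo = -0.8 × 95 = -76 kJ/mol.
In a tetrahedral site the filling is e² t₂⁰: CFSE(tet) = -1.2Δₜ = -1.2 × (4/9)(95) = -51 kJ/mol.
OSPE = -76 − (-51) = -25 kJ/mol.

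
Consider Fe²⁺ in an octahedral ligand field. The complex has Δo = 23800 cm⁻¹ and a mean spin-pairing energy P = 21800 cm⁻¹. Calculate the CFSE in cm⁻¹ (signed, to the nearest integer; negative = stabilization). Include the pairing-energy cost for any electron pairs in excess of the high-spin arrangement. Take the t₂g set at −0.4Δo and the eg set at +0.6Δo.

-13520

Fe²⁺: group 8, so d-count = 8 − 2 = 6.
Since Δo = 23800 cm⁻¹ > P = 21800 cm⁻¹, the complex adopts the low-spin configuration.
Configuration: t₂g⁶ eg⁰.
Orbital CFSE = -2.4Δo = -2.4 × 23800 = -57120 cm⁻¹.
Excess pairs vs high-spin: 3 − 1 = 2; pairing cost = +43600 cm⁻¹.
Net CFSE = -57120 + 43600 = -13520 cm⁻¹.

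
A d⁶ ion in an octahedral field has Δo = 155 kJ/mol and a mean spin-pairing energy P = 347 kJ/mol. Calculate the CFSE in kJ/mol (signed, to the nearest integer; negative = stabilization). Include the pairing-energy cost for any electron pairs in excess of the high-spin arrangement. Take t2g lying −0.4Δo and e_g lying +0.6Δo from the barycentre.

-62

Since Δo = 155 kJ/mol < P = 347 kJ/mol, the complex adopts the high-spin configuration.
Configuration: t2g^4 e_g^2.
Orbital CFSE = -0.4Δo = -0.4 × 155 = -62 kJ/mol.
High-spin has no excess pairs, so no pairing correction applies.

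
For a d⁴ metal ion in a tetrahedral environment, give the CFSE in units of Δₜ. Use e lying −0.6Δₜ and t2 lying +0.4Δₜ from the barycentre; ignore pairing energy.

-0.4 Δₜ

Tetrahedral splitting is small, so the complex is high-spin.
Configuration: e^2 t2^2.
CFSE = 2(-0.6Δₜ) + 2(0.4Δₜ) = -1.2Δₜ + 0.8Δₜ = -0.4Δₜ.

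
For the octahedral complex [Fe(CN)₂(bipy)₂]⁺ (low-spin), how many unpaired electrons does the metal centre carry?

Ligand charges: 2×(-1) from CN⁻ and 2×(+0) from bipy sum to -2; with overall charge +1, Fe is +3.
Group 8 minus oxidation state +3 gives a d⁵ configuration for Fe³⁺.
Configuration: t₂g⁵ eg⁰, giving 1 unpaired electron.

1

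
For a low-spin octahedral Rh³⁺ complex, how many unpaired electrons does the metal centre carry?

0

Group 9 minus oxidation state +3 gives a d⁶ configuration for Rh³⁺.
Configuration: t2g^6 e_g^0, giving 0 unpaired electrons.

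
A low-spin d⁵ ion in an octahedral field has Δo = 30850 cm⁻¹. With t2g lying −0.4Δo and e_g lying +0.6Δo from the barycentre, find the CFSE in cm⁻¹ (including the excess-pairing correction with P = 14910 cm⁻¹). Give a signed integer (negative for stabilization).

Electron filling gives t2g^5 e_g^0.
The orbital stabilization is -2.0Δo = -2.0 × 30850 = -61700 cm⁻¹.
High-spin d⁵ would be t2g^3 e_g^2 with 0 pairs; low-spin has 2, so 2 excess pairs cost +2P = +29820 cm⁻¹.
Net CFSE = -61700 + 29820 = -31880 cm⁻¹.

-31880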